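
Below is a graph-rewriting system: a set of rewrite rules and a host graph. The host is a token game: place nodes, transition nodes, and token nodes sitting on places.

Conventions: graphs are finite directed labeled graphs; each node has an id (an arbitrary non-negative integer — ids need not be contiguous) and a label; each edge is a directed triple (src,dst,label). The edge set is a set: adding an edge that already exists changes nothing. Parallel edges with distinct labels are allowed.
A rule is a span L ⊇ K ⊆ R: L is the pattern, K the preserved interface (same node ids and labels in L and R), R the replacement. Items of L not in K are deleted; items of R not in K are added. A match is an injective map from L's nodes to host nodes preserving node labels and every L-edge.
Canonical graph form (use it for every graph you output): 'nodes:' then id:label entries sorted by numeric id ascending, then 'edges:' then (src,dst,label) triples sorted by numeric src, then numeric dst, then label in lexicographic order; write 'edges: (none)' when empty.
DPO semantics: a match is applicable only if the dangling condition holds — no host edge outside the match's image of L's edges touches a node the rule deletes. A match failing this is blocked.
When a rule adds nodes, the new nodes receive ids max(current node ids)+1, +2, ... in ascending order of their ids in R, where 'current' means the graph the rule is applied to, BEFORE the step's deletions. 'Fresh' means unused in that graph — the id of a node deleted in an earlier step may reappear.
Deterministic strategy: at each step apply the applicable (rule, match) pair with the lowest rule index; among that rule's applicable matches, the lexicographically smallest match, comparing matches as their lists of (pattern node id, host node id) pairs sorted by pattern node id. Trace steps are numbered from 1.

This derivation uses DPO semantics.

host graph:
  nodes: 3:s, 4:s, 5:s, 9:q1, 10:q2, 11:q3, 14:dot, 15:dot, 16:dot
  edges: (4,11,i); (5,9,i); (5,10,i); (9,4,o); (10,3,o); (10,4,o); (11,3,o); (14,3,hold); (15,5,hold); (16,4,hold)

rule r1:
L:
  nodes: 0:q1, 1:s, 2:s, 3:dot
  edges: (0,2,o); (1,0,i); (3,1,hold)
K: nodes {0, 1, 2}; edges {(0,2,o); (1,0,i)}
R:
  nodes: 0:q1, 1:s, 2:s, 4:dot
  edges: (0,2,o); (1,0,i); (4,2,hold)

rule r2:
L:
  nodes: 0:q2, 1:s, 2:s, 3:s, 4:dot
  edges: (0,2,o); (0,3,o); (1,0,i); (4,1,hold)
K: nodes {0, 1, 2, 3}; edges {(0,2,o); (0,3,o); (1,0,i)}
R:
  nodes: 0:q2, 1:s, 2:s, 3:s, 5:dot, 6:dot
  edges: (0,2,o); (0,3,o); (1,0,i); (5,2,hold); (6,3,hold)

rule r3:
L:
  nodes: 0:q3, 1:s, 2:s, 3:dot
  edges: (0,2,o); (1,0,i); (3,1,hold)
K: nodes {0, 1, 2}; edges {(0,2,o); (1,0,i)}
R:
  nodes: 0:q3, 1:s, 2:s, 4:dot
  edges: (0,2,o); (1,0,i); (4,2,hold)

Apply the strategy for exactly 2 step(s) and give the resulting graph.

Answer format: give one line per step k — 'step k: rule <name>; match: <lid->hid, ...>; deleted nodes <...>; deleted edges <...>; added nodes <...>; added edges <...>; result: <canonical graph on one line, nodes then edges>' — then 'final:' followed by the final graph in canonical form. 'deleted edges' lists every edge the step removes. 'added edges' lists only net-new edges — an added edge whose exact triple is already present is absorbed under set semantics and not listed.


step 1: rule r1; match: 0->9, 1->5, 2->4, 3->15; deleted nodes 15; deleted edges (15,5,hold); added nodes 17; added edges (17,4,hold); result: nodes: 3:s, 4:s, 5:s, 9:q1, 10:q2, 11:q3, 14:dot, 16:dot, 17:dot edges: (4,11,i); (5,9,i); (5,10,i); (9,4,o); (10,3,o); (10,4,o); (11,3,o); (14,3,hold); (16,4,hold); (17,4,hold)
step 2: rule r3; match: 0->11, 1->4, 2->3, 3->16; deleted nodes 16; deleted edges (16,4,hold); added nodes 18; added edges (18,3,hold); result: nodes: 3:s, 4:s, 5:s, 9:q1, 10:q2, 11:q3, 14:dot, 17:dot, 18:dot edges: (4,11,i); (5,9,i); (5,10,i); (9,4,o); (10,3,o); (10,4,o); (11,3,o); (14,3,hold); (17,4,hold); (18,3,hold)
final:
nodes: 3:s, 4:s, 5:s, 9:q1, 10:q2, 11:q3, 14:dot, 17:dot, 18:dot
edges: (4,11,i); (5,9,i); (5,10,i); (9,4,o); (10,3,o); (10,4,o); (11,3,o); (14,3,hold); (17,4,hold); (18,3,hold)


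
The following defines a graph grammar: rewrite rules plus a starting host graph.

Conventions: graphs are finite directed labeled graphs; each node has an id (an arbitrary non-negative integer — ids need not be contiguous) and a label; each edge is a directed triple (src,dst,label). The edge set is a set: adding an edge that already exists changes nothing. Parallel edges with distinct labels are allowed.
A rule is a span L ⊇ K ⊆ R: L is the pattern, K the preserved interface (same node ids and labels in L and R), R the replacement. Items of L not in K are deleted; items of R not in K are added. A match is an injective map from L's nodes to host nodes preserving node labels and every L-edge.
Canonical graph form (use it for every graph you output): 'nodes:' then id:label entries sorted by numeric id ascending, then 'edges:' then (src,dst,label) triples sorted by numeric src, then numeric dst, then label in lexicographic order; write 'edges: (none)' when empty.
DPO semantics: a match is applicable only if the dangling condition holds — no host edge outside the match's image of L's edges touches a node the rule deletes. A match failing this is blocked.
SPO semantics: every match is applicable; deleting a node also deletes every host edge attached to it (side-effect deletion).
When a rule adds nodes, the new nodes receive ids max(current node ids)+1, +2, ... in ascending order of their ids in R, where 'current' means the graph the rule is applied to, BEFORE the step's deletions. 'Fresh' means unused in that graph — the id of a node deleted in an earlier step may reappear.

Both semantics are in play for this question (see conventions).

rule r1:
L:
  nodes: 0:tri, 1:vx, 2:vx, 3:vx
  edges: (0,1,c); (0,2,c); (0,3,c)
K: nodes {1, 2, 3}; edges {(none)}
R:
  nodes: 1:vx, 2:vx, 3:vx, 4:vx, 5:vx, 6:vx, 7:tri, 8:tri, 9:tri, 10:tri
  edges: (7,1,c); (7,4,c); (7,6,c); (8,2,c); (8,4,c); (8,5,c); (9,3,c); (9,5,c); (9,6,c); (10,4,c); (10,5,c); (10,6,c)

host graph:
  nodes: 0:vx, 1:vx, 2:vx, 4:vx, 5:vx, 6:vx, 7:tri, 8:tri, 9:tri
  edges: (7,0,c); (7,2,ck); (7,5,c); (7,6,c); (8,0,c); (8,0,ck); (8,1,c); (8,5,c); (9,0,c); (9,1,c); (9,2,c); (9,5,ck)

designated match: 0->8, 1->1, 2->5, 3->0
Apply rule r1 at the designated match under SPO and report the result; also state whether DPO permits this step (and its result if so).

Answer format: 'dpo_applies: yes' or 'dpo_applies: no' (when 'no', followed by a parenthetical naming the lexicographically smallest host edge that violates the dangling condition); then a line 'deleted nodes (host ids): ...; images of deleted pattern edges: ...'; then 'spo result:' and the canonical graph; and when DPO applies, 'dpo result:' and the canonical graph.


dpo_applies: no
(the rule deletes node 8, which keeps host edge (8,0,ck) outside the match image — the dangling condition fails, DPO blocks; SPO proceeds and side-deletes such edges)
deleted nodes (host ids): 8; images of deleted pattern edges: (8,0,c); (8,1,c); (8,5,c)
spo result:
nodes: 0:vx, 1:vx, 2:vx, 4:vx, 5:vx, 6:vx, 7:tri, 9:tri, 10:vx, 11:vx, 12:vx, 13:tri, 14:tri, 15:tri, 16:tri
edges: (7,0,c); (7,2,ck); (7,5,c); (7,6,c); (9,0,c); (9,1,c); (9,2,c); (9,5,ck); (13,1,c); (13,10,c); (13,12,c); (14,5,c); (14,10,c); (14,11,c); (15,0,c); (15,11,c); (15,12,c); (16,10,c); (16,11,c); (16,12,c)


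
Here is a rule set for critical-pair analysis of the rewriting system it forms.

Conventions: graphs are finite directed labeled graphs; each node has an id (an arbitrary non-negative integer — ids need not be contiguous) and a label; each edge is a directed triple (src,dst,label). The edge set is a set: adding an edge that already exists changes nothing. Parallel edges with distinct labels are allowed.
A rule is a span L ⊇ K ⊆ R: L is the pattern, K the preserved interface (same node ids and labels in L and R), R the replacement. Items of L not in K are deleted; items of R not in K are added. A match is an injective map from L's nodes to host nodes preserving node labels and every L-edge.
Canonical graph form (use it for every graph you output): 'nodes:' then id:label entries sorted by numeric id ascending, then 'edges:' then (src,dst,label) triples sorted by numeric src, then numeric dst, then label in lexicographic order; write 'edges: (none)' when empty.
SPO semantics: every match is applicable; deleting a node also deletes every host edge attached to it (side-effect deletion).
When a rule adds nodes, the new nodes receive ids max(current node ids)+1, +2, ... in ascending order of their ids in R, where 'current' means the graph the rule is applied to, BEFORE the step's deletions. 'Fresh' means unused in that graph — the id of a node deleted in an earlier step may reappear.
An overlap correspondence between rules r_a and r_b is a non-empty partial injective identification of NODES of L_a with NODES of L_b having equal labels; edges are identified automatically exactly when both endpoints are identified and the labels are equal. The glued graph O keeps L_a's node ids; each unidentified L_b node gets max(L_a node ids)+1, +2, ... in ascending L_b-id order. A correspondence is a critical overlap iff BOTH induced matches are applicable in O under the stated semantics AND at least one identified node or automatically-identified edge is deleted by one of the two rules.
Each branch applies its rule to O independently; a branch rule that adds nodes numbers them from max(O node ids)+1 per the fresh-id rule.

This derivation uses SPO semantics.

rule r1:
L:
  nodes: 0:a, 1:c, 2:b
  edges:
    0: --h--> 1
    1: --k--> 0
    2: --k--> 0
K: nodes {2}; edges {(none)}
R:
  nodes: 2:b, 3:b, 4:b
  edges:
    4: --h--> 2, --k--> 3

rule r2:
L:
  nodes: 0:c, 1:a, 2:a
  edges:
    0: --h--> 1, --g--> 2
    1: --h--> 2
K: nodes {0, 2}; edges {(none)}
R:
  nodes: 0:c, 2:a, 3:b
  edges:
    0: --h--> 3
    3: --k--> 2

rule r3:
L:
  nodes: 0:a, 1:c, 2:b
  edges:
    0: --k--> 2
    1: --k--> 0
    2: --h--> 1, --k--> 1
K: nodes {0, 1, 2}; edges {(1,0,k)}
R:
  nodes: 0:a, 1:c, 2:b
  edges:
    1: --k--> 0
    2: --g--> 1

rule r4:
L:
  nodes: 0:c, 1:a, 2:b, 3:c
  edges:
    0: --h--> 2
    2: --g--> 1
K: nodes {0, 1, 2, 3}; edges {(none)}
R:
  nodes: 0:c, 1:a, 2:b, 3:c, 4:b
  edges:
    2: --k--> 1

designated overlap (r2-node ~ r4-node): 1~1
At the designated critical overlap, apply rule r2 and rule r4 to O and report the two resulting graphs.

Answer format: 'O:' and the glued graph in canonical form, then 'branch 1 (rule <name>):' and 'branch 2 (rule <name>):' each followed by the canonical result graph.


O:
nodes: 0:c, 1:a, 2:a, 3:c, 4:b, 5:c
edges: (0,1,h); (0,2,g); (1,2,h); (3,4,h); (4,1,g)
branch 1 (rule r2):
nodes: 0:c, 2:a, 3:c, 4:b, 5:c, 6:b
edges: (0,6,h); (3,4,h); (6,2,k)
branch 2 (rule r4):
nodes: 0:c, 1:a, 2:a, 3:c, 4:b, 5:c, 6:b
edges: (0,1,h); (0,2,g); (1,2,h); (4,1,k)


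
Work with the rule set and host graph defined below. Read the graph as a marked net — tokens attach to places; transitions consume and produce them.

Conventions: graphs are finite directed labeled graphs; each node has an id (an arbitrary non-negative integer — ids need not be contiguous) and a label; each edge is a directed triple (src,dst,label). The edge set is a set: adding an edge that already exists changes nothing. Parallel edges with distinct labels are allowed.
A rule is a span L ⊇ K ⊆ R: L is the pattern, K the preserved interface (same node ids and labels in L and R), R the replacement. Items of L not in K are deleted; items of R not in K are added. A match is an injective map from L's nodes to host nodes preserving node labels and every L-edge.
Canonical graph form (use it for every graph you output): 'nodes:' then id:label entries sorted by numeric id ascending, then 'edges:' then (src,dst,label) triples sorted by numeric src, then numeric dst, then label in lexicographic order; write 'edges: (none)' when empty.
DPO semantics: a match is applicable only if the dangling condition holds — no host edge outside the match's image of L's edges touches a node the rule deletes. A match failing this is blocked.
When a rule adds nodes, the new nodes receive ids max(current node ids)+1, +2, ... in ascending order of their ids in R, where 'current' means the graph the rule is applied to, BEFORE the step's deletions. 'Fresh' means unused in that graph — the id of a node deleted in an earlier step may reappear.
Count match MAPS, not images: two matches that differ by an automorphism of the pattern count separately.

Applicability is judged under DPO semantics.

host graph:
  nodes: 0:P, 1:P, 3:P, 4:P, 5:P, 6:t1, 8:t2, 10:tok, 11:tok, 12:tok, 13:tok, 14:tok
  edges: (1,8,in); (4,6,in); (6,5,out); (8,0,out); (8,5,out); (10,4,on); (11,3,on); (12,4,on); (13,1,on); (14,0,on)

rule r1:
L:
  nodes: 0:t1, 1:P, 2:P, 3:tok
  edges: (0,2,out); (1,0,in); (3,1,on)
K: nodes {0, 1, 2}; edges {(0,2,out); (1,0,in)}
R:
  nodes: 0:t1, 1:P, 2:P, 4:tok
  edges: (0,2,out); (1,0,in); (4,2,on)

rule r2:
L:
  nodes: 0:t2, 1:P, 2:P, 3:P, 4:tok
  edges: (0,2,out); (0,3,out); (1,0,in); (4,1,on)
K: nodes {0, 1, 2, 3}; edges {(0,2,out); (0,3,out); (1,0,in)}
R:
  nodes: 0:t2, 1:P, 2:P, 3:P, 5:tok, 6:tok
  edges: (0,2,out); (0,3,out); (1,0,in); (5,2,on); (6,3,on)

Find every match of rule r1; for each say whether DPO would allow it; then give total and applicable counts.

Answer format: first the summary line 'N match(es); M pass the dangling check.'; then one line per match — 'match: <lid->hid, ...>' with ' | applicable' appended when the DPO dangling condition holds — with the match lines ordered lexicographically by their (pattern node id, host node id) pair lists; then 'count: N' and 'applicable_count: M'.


2 match(es); 2 pass the dangling check.
match: 0->6, 1->4, 2->5, 3->10 | applicable
match: 0->6, 1->4, 2->5, 3->12 | applicable
count: 2
applicable_count: 2


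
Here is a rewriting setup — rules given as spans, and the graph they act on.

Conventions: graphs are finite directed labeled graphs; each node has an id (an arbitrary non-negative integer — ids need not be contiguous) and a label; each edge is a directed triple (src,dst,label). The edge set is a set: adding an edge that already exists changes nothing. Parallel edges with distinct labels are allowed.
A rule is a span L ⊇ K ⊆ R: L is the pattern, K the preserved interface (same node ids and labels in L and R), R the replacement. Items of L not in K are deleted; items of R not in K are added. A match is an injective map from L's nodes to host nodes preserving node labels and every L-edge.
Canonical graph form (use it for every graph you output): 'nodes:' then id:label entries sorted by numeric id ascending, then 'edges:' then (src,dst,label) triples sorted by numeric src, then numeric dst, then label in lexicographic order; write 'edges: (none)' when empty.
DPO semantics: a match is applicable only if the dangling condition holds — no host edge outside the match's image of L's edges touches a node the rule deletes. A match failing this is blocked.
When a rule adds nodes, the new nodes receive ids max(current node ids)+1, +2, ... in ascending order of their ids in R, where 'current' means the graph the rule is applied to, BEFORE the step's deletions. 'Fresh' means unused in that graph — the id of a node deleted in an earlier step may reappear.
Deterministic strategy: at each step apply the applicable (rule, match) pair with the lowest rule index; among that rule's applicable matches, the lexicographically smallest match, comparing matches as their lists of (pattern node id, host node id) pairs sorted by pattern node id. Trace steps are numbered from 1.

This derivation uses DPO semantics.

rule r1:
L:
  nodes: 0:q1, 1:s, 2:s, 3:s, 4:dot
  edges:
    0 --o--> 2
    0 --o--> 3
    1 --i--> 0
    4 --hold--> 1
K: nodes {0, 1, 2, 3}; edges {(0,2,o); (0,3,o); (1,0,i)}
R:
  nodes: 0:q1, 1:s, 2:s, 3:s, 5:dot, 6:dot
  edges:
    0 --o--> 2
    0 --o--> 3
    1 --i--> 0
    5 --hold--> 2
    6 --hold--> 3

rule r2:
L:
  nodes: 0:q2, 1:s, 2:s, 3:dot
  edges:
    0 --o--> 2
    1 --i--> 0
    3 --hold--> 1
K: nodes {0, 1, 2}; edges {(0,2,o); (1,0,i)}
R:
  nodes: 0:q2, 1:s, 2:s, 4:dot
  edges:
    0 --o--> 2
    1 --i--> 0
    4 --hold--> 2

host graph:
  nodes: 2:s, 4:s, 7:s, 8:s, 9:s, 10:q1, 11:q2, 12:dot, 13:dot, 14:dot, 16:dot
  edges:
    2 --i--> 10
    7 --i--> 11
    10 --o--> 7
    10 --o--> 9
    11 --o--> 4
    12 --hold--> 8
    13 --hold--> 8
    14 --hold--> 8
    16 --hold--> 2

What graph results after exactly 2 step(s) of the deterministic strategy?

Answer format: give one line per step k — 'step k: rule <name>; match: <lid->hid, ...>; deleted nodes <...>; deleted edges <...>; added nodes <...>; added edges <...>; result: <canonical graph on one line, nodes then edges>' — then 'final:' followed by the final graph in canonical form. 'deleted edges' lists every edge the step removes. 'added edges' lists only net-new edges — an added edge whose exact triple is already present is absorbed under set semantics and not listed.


step 1: rule r1; match: 0->10, 1->2, 2->7, 3->9, 4->16; deleted nodes 16; deleted edges (16,2,hold); added nodes 17, 18; added edges (17,7,hold); (18,9,hold); result: nodes: 2:s, 4:s, 7:s, 8:s, 9:s, 10:q1, 11:q2, 12:dot, 13:dot, 14:dot, 17:dot, 18:dot edges: (2,10,i); (7,11,i); (10,7,o); (10,9,o); (11,4,o); (12,8,hold); (13,8,hold); (14,8,hold); (17,7,hold); (18,9,hold)
step 2: rule r2; match: 0->11, 1->7, 2->4, 3->17; deleted nodes 17; deleted edges (17,7,hold); added nodes 19; added edges (19,4,hold); result: nodes: 2:s, 4:s, 7:s, 8:s, 9:s, 10:q1, 11:q2, 12:dot, 13:dot, 14:dot, 18:dot, 19:dot edges: (2,10,i); (7,11,i); (10,7,o); (10,9,o); (11,4,o); (12,8,hold); (13,8,hold); (14,8,hold); (18,9,hold); (19,4,hold)
final:
nodes: 2:s, 4:s, 7:s, 8:s, 9:s, 10:q1, 11:q2, 12:dot, 13:dot, 14:dot, 18:dot, 19:dot
edges: (2,10,i); (7,11,i); (10,7,o); (10,9,o); (11,4,o); (12,8,hold); (13,8,hold); (14,8,hold); (18,9,hold); (19,4,hold)


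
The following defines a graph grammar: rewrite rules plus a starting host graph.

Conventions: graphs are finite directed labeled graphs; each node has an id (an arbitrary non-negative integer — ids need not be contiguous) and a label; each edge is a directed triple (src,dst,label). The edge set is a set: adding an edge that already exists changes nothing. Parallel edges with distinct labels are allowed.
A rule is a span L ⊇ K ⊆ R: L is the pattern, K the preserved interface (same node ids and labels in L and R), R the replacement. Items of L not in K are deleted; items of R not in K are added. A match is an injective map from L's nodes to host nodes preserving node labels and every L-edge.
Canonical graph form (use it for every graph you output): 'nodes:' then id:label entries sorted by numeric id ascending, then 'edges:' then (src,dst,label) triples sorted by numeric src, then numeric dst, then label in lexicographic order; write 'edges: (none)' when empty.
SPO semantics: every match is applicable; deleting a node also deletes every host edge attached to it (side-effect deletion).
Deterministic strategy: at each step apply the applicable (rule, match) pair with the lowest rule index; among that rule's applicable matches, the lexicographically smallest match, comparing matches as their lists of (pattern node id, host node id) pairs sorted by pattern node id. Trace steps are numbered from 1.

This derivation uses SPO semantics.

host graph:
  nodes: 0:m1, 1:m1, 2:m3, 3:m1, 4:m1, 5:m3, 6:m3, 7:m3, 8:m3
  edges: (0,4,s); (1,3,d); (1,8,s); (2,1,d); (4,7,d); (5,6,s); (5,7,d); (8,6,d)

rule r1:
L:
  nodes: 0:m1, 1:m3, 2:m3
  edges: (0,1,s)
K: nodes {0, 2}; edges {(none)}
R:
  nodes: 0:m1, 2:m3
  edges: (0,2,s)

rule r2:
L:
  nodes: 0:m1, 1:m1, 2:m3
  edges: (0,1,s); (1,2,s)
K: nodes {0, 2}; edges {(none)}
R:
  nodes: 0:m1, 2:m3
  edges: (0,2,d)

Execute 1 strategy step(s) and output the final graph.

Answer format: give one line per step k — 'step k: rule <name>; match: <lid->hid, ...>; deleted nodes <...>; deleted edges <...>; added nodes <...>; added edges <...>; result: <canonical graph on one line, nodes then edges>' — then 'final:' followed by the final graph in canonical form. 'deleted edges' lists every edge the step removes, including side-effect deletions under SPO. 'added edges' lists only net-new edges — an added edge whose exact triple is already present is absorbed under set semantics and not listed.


step 1: rule r1; match: 0->1, 1->8, 2->2; deleted nodes 8; deleted edges (1,8,s); (8,6,d); added nodes (none); added edges (1,2,s); result: nodes: 0:m1, 1:m1, 2:m3, 3:m1, 4:m1, 5:m3, 6:m3, 7:m3 edges: (0,4,s); (1,2,s); (1,3,d); (2,1,d); (4,7,d); (5,6,s); (5,7,d)
final:
nodes: 0:m1, 1:m1, 2:m3, 3:m1, 4:m1, 5:m3, 6:m3, 7:m3
edges: (0,4,s); (1,2,s); (1,3,d); (2,1,d); (4,7,d); (5,6,s); (5,7,d)


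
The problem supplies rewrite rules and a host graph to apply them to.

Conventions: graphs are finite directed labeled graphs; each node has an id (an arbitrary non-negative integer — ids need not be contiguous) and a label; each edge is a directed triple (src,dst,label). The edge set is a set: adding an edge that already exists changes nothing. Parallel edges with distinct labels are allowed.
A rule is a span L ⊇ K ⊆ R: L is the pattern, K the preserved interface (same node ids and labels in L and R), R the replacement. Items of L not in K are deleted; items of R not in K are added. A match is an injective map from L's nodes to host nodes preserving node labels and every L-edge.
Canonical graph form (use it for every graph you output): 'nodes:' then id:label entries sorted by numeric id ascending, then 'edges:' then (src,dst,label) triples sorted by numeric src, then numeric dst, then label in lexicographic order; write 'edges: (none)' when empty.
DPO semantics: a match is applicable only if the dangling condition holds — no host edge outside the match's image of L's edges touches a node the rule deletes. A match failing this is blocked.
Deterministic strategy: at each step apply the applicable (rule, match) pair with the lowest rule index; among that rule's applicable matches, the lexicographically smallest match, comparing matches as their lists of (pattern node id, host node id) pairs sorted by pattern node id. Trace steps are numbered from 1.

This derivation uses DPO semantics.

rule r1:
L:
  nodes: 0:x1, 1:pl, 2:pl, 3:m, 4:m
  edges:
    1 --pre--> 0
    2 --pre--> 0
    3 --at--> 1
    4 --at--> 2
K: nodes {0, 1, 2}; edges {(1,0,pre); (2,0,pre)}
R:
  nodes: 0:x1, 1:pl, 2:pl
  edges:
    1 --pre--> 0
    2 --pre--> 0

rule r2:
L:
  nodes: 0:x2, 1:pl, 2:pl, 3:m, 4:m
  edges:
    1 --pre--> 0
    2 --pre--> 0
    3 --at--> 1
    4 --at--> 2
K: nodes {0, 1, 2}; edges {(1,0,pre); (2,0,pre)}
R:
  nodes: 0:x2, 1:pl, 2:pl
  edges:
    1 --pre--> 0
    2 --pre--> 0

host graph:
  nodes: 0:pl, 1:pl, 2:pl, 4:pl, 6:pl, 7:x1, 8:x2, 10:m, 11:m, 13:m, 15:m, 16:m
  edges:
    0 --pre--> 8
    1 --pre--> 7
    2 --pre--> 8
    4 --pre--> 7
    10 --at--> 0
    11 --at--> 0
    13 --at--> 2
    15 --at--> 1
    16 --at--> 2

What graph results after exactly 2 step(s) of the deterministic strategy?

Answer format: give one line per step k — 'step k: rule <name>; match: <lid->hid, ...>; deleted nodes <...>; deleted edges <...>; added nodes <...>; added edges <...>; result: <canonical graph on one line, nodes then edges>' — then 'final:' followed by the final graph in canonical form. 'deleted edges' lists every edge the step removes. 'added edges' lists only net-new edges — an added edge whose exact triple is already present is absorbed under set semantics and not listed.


step 1: rule r2; match: 0->8, 1->0, 2->2, 3->10, 4->13; deleted nodes 10, 13; deleted edges (10,0,at); (13,2,at); added nodes (none); added edges (none); result: nodes: 0:pl, 1:pl, 2:pl, 4:pl, 6:pl, 7:x1, 8:x2, 11:m, 15:m, 16:m edges: (0,8,pre); (1,7,pre); (2,8,pre); (4,7,pre); (11,0,at); (15,1,at); (16,2,at)
step 2: rule r2; match: 0->8, 1->0, 2->2, 3->11, 4->16; deleted nodes 11, 16; deleted edges (11,0,at); (16,2,at); added nodes (none); added edges (none); result: nodes: 0:pl, 1:pl, 2:pl, 4:pl, 6:pl, 7:x1, 8:x2, 15:m edges: (0,8,pre); (1,7,pre); (2,8,pre); (4,7,pre); (15,1,at)
final:
nodes: 0:pl, 1:pl, 2:pl, 4:pl, 6:pl, 7:x1, 8:x2, 15:m
edges: (0,8,pre); (1,7,pre); (2,8,pre); (4,7,pre); (15,1,at)


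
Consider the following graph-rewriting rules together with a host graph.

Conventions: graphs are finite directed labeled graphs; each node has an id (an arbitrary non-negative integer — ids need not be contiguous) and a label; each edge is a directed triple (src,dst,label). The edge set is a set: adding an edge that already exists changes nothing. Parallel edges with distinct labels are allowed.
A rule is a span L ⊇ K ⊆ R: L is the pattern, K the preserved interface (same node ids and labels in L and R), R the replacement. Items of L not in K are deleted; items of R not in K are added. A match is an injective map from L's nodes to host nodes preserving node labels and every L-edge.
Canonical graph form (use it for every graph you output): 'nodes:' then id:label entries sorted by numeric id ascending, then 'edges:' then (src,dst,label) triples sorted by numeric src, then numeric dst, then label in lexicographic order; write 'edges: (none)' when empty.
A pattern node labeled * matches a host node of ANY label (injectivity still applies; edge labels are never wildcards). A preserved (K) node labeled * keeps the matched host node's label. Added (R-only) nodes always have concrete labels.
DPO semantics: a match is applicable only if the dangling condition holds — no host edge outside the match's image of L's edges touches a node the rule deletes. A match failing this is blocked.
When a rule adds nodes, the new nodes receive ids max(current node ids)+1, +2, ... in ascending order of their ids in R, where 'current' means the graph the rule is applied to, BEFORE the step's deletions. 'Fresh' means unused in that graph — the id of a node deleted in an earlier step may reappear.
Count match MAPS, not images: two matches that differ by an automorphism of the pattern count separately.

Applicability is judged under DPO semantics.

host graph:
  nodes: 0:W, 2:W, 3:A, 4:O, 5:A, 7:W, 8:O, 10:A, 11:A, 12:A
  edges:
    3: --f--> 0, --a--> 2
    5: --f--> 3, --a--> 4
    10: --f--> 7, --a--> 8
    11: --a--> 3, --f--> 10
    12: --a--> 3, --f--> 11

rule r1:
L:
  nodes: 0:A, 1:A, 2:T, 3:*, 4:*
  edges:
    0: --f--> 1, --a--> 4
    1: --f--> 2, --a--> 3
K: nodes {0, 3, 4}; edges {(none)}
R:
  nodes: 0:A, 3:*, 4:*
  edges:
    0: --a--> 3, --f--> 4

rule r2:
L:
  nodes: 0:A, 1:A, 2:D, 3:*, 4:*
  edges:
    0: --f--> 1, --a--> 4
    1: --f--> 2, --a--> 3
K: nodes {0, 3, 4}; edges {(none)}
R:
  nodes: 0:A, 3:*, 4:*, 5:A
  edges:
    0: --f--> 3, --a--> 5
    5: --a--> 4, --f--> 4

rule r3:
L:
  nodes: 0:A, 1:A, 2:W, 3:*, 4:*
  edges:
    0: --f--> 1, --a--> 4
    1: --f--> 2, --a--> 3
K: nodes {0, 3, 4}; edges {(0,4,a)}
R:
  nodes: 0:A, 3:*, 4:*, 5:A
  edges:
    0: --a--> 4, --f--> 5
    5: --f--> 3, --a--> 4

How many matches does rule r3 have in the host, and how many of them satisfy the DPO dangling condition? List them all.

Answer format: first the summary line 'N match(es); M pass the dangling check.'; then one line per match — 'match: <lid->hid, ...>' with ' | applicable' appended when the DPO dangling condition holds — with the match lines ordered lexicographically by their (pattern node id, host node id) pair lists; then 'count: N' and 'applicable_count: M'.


2 match(es); 1 pass the dangling check.
match: 0->5, 1->3, 2->0, 3->2, 4->4
match: 0->11, 1->10, 2->7, 3->8, 4->3 | applicable
count: 2
applicable_count: 1


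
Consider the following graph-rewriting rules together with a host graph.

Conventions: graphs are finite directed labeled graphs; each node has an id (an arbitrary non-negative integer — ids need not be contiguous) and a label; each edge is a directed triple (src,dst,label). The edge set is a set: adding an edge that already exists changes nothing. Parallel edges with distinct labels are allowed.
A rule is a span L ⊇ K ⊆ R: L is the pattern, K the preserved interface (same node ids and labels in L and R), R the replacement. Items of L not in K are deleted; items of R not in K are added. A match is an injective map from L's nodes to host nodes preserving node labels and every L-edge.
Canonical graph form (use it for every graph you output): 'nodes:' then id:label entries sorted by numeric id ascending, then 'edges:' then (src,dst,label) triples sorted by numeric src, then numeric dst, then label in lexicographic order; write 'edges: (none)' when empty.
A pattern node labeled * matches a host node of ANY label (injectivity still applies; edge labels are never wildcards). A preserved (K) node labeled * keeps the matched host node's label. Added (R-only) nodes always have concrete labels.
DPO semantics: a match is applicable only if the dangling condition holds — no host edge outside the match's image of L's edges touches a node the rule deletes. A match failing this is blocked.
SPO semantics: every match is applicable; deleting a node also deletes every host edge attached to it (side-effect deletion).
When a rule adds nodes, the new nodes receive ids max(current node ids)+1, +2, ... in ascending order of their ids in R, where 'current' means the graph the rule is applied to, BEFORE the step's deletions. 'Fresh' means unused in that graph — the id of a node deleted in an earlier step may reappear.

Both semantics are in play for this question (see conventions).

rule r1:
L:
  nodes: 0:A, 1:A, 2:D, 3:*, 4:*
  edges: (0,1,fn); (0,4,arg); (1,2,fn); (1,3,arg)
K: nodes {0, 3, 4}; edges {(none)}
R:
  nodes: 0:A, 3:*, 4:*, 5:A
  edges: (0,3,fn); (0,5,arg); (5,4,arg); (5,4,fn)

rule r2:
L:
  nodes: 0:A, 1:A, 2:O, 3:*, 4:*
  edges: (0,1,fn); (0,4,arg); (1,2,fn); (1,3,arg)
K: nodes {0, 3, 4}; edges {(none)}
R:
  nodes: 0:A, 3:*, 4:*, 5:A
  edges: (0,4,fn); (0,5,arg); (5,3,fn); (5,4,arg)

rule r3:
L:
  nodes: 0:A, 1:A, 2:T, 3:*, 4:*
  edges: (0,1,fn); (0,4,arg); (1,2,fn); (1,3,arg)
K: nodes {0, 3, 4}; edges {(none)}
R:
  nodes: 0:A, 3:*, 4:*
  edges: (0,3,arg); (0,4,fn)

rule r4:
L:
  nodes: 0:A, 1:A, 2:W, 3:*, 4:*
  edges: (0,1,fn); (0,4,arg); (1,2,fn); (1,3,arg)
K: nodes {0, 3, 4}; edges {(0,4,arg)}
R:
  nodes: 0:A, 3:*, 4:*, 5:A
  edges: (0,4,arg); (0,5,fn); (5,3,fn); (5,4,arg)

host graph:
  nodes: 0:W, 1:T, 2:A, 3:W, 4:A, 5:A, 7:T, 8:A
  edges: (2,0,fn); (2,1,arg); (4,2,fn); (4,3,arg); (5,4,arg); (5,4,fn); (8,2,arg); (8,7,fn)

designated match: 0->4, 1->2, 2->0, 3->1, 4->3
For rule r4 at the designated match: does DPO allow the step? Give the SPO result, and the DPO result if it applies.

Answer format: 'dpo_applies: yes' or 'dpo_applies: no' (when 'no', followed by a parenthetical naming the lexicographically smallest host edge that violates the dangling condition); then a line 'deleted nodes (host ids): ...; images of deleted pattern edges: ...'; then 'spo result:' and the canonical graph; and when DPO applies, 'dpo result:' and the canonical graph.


dpo_applies: no
(the rule deletes node 2, which keeps host edge (8,2,arg) outside the match image — the dangling condition fails, DPO blocks; SPO proceeds and side-deletes such edges)
deleted nodes (host ids): 0, 2; images of deleted pattern edges: (2,0,fn); (2,1,arg); (4,2,fn)
spo result:
nodes: 1:T, 3:W, 4:A, 5:A, 7:T, 8:A, 9:A
edges: (4,3,arg); (4,9,fn); (5,4,arg); (5,4,fn); (8,7,fn); (9,1,fn); (9,3,arg)


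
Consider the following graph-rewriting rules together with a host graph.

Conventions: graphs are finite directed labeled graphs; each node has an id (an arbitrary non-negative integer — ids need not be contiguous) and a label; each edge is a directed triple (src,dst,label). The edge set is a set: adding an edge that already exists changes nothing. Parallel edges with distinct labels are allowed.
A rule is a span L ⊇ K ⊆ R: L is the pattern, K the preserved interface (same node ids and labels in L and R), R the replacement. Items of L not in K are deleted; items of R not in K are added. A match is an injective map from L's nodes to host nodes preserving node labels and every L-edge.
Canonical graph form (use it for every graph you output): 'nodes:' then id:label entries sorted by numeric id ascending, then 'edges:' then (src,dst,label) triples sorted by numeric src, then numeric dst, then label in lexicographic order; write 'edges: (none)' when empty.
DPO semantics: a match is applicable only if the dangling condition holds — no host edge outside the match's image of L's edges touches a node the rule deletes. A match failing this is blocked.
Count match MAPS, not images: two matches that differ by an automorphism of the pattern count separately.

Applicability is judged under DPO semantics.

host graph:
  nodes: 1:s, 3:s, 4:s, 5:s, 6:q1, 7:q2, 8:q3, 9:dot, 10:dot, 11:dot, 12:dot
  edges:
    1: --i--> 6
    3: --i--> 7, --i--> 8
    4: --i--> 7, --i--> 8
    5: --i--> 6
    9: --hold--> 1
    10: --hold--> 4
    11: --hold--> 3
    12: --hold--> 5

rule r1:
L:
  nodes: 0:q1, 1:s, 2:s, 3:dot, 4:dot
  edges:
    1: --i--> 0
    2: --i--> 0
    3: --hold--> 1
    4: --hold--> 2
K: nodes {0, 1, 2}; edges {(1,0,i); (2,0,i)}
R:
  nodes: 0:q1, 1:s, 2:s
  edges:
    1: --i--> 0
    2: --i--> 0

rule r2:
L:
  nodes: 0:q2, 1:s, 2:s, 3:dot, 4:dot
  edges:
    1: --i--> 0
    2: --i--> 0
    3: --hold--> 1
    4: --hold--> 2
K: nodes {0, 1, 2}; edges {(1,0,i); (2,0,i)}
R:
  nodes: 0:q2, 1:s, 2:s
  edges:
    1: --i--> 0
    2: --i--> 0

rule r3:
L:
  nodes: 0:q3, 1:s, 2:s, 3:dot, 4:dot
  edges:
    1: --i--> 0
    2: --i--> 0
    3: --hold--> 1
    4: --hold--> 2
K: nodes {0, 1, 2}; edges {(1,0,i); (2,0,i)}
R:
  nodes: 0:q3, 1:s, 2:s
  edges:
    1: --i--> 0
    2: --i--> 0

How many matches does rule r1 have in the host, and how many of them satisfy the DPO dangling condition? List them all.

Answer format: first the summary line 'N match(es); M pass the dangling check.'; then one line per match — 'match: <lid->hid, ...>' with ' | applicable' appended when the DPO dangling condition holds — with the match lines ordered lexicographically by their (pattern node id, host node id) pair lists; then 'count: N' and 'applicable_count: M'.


2 match(es); 2 pass the dangling check.
match: 0->6, 1->1, 2->5, 3->9, 4->12 | applicable
match: 0->6, 1->5, 2->1, 3->12, 4->9 | applicable
count: 2
applicable_count: 2


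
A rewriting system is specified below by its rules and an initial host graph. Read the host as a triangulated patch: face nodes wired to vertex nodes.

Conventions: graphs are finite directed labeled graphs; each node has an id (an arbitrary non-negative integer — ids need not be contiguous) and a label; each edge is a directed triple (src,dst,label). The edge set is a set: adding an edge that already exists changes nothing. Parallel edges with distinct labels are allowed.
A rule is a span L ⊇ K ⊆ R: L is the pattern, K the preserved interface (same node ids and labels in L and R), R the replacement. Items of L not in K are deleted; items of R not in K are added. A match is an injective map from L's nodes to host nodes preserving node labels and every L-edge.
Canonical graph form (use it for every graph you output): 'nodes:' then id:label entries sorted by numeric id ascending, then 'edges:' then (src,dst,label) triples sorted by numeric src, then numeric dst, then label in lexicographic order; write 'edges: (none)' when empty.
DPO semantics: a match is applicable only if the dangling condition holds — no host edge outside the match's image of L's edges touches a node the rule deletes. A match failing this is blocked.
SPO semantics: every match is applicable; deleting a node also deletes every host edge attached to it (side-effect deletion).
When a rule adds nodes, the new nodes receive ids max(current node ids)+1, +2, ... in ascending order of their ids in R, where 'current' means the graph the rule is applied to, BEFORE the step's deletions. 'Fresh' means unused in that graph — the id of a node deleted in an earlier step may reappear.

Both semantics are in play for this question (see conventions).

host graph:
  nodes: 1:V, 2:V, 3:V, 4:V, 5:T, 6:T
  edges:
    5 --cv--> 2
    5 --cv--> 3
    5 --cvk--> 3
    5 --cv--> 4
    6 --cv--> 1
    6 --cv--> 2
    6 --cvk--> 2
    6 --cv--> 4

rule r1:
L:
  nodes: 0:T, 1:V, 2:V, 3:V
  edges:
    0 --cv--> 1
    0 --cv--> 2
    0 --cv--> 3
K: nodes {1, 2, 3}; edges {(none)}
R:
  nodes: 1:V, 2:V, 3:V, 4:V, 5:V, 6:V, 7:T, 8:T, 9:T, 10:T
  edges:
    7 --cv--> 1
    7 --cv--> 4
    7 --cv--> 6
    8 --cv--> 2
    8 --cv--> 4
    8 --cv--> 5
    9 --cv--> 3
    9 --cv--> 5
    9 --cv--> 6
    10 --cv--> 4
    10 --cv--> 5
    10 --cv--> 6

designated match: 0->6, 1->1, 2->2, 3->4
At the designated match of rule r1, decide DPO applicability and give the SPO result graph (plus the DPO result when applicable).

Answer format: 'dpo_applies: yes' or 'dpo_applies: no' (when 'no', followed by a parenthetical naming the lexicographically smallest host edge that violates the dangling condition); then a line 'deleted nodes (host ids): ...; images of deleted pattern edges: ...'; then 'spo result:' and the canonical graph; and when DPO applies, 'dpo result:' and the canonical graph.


dpo_applies: no
(the rule deletes node 6, which keeps host edge (6,2,cvk) outside the match image — the dangling condition fails, DPO blocks; SPO proceeds and side-deletes such edges)
deleted nodes (host ids): 6; images of deleted pattern edges: (6,1,cv); (6,2,cv); (6,4,cv)
spo result:
nodes: 1:V, 2:V, 3:V, 4:V, 5:T, 7:V, 8:V, 9:V, 10:T, 11:T, 12:T, 13:T
edges: (5,2,cv); (5,3,cv); (5,3,cvk); (5,4,cv); (10,1,cv); (10,7,cv); (10,9,cv); (11,2,cv); (11,7,cv); (11,8,cv); (12,4,cv); (12,8,cv); (12,9,cv); (13,7,cv); (13,8,cv); (13,9,cv)


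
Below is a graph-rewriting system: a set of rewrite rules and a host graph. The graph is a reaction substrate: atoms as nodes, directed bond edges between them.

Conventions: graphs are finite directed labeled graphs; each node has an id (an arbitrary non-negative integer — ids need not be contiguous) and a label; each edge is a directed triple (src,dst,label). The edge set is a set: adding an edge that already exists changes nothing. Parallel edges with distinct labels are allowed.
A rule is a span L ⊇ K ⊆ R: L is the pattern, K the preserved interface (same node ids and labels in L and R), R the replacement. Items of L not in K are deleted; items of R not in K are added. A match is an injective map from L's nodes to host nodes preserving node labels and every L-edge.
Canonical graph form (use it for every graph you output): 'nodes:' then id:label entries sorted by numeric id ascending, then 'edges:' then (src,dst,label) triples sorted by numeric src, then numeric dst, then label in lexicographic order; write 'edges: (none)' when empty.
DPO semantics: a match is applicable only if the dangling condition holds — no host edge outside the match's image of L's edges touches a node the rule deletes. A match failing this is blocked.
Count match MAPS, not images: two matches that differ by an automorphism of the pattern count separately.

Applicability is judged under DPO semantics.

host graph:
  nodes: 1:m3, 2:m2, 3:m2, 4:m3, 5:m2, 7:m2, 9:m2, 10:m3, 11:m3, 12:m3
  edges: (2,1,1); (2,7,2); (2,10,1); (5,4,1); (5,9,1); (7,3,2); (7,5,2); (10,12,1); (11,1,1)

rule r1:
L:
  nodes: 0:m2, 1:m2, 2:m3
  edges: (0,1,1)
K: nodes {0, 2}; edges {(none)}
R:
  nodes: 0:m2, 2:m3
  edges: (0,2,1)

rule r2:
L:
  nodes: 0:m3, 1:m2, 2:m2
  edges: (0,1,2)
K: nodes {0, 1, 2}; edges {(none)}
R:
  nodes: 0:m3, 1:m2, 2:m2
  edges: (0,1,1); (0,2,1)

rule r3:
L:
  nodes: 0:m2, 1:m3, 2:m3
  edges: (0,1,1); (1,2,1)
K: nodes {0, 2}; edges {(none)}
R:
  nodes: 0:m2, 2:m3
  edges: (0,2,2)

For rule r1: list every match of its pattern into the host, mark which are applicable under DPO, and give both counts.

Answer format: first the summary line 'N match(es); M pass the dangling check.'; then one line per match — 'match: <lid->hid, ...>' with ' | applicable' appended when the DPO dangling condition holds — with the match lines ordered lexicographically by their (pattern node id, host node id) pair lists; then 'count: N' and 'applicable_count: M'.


5 match(es); 5 pass the dangling check.
match: 0->5, 1->9, 2->1 | applicable
match: 0->5, 1->9, 2->4 | applicable
match: 0->5, 1->9, 2->10 | applicable
match: 0->5, 1->9, 2->11 | applicable
match: 0->5, 1->9, 2->12 | applicable
count: 5
applicable_count: 5
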